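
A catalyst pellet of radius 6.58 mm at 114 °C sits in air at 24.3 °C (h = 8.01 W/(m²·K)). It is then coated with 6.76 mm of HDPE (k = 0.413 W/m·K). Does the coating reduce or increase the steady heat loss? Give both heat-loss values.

Critical radius for a sphere: r_cr = 2k/h = 0.103 m = 10.3 cm.
Outer radius after coating: r₂ = 0.00658 + 0.00676 = 0.01334 m.
Since r₁ < r_cr and r₂ ≤ r_cr, the coating moves toward the maximum at r_cr — heat loss rises.
Bare: R = 1/(4πr₁²h) = 229.5 K/W; Q = 89.7/229.5 = 0.391 W.
Coated: R = R_cond + R_conv = 70.67 K/W; Q = 89.7/70.67 = 1.27 W.

increases: 0.391 → 1.27 W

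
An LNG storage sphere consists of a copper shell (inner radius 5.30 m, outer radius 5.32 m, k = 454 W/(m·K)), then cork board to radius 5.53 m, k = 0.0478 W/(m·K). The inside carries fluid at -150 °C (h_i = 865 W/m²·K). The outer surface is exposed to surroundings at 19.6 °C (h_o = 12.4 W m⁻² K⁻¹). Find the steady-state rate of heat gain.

Q = 14.0 kW

Treat each layer as a resistance in series:
  R_conv,in = 1/(4πr²h) = 1/(4π·5.30²·865) = 3.275×10^-6 K/W
  R_copper = (1/5.30 − 1/5.32)/(4πk) = 7.093×10^-4/(4π·454) = 1.243×10^-7 K/W
  R_cork board = (1/5.32 − 1/5.53)/(4πk) = 0.007138/(4π·0.0478) = 0.01188 K/W
  R_conv,out = 1/(4πr²h) = 1/(4π·5.53²·12.4) = 2.099×10^-4 K/W
ΣR = 3.275×10^-6 + 1.243×10^-7 + 0.01188 + 2.099×10^-4 = 0.01209 K/W
Q = ΔT/ΣR = (-150 °C − 19.6 °C)/0.01209 = -14000 W
(Negative Q ⇒ heat flows inward; heat gain = 14000 W.)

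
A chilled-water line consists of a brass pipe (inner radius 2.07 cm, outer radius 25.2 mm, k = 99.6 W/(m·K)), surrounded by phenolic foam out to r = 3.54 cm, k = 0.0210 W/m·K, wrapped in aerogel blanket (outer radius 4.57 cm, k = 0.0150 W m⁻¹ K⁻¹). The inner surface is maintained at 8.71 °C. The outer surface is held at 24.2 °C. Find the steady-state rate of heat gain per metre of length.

Q' = 2.93 W/m

Resistance network (inner→outer):
  R'_brass = ln(0.0252/0.0207)/(2πk) = 0.1967/(2π·99.6) = 3.143×10^-4 m·K/W
  R'_phenolic foam = ln(0.0354/0.0252)/(2πk) = 0.3399/(2π·0.0210) = 2.576 m·K/W
  R'_aerogel blanket = ln(0.0457/0.0354)/(2πk) = 0.2554/(2π·0.0150) = 2.710 m·K/W
ΣR = 3.143×10^-4 + 2.576 + 2.710 = 5.286 m·K/W
Q' = ΔT/ΣR = (8.71 °C − 24.2 °C)/5.286 = -2.93 W/m
(Negative Q' ⇒ heat flows inward; heat gain = 2.93 W/m.)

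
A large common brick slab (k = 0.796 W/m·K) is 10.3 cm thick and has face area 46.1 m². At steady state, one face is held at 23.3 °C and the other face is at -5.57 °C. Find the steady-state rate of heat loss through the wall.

Q = 10.3 kW

Q = kA·ΔT/L = 0.796 × 46.1 × |23.3 °C − -5.57 °C| / 0.103 = 10300 W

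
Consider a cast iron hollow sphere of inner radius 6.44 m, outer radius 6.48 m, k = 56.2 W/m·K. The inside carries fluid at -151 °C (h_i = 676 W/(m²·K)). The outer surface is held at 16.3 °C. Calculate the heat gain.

Series thermal resistances, inner to outer:
  R_conv,in = 1/(4πr²h) = 1/(4π·6.44²·676) = 2.838×10^-6 K/W
  R_cast iron = (1/6.44 − 1/6.48)/(4πk) = 9.585×10^-4/(4π·56.2) = 1.357×10^-6 K/W
ΣR = 2.838×10^-6 + 1.357×10^-6 = 4.195×10^-6 K/W
Q = ΔT/ΣR = (-151 °C − 16.3 °C)/4.195×10^-6 = -3.99×10^7 W
(Negative Q ⇒ heat flows inward; heat gain = 3.99×10^7 W.)

Q = 3.99×10^7 W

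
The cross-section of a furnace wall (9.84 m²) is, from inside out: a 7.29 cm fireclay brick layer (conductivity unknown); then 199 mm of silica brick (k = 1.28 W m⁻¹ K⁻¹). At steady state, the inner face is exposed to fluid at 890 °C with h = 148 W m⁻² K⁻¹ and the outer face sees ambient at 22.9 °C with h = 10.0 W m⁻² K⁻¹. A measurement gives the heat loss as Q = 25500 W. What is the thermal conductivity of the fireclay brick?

k = 1.01 W/m·K

ΣR = ΔT/Q = |890 − 22.9|/25500 = 0.03400 K/W
Known resistances:
  R_conv,in = 1/(hA) = 1/(148·9.84) = 6.867×10^-4 K/W
  R_silica brick = L/(kA) = 0.199/(1.28·9.84) = 0.01580 K/W
  R_conv,out = 1/(hA) = 1/(10.0·9.84) = 0.01016 K/W
R_fireclay brick = ΣR − ΣR_known = 0.03400 − 0.02665 = 0.007350 K/W
L/(kA) = 0.007350 ⇒ k = 0.0729/(0.007350·9.84) = 1.01 W/m·K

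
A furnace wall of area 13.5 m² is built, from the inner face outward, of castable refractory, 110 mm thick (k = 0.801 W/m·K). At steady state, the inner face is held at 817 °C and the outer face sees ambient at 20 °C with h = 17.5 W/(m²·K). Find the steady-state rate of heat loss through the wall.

Q = 55.3 kW

Series thermal resistances, inner to outer:
  R_castable refractory = L/(kA) = 0.110/(0.801·13.5) = 0.01017 K/W
  R_conv,out = 1/(hA) = 1/(17.5·13.5) = 0.004233 K/W
ΣR = 0.01017 + 0.004233 = 0.01440 K/W
Q = ΔT/ΣR = (817 °C − 20 °C)/0.01440 = 55300 W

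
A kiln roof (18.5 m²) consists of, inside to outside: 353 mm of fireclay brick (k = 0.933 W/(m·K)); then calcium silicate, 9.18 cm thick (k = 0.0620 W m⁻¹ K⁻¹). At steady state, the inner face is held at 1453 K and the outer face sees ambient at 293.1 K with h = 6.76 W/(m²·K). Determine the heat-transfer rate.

Q = 10700 W

Series thermal resistances, inner to outer:
  R_fireclay brick = L/(kA) = 0.353/(0.933·18.5) = 0.02045 K/W
  R_calcium silicate = L/(kA) = 0.0918/(0.0620·18.5) = 0.08003 K/W
  R_conv,out = 1/(hA) = 1/(6.76·18.5) = 0.007996 K/W
ΣR = 0.02045 + 0.08003 + 0.007996 = 0.1085 K/W
Q = ΔT/ΣR = (1453 K − 293.1 K)/0.1085 = 10700 W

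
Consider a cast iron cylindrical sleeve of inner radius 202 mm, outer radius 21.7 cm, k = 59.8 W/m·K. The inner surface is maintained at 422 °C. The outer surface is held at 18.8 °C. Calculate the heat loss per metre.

Q' = 2πk·ΔT/ln(r₂/r₁) = 2π × 59.8 × 403.2 / ln(0.217/0.202) = 2.11×10^6 W/m

Q' = 2.11×10^6 W/m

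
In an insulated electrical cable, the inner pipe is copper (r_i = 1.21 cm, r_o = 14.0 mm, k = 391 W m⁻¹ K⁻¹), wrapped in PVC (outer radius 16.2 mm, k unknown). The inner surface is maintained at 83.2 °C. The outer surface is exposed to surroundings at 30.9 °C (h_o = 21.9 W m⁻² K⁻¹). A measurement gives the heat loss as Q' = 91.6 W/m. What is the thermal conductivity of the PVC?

k = 0.190 W/m·K

ΣR = ΔT/Q' = |83.2 − 30.9|/91.6 = 0.5710 m·K/W
Known resistances:
  R'_copper = ln(0.0140/0.0121)/(2πk) = 0.1459/(2π·391) = 5.937×10^-5 m·K/W
  R'_conv,out = 1/(2πr h) = 1/(2π·0.0162·21.9) = 0.4486 m·K/W
R_PVC = ΣR − ΣR_known = 0.5710 − 0.4487 = 0.1223 m·K/W
ln(r₂/r₁)/(2πk) = 0.1223 ⇒ k = 0.1460/(2π·0.1223) = 0.190 W/m·K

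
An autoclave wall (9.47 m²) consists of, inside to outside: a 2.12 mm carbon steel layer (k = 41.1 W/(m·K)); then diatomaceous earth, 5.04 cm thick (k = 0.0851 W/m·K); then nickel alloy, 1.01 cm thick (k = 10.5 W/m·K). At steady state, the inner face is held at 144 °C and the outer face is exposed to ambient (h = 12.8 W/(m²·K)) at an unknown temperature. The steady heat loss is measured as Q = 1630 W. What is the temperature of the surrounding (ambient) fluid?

Sum the resistances:
  R_carbon steel = L/(kA) = 0.00212/(41.1·9.47) = 5.447×10^-6 K/W
  R_diatomaceous earth = L/(kA) = 0.0504/(0.0851·9.47) = 0.06254 K/W
  R_nickel alloy = L/(kA) = 0.0101/(10.5·9.47) = 1.016×10^-4 K/W
  R_conv,out = 1/(hA) = 1/(12.8·9.47) = 0.008250 K/W
ΣR = 0.07090 K/W
ΔT = Q·ΣR = 1630 × 0.07090 = 115.6 K
Heat flows outward, so T_out = T_in − ΔT = 144 − 115.6 = 28.4 °C

T_out = 28.4 °C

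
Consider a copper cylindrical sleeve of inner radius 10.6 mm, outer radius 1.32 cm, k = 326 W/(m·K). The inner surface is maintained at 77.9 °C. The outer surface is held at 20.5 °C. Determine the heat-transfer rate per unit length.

Q' = 5.36×10^5 W/m

Q' = 2πk·ΔT/ln(r₂/r₁) = 2π × 326 × 57.4 / ln(0.0132/0.0106) = 5.36×10^5 W/m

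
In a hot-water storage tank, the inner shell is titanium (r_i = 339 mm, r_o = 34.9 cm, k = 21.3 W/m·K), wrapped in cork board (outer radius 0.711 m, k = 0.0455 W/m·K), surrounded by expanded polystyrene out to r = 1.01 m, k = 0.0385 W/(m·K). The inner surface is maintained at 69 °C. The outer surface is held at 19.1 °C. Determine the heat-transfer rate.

Q = 14.6 W

Resistance network (inner→outer):
  R_titanium = (1/0.339 − 1/0.349)/(4πk) = 0.08452/(4π·21.3) = 3.158×10^-4 K/W
  R_cork board = (1/0.349 − 1/0.711)/(4πk) = 1.459/(4π·0.0455) = 2.551 K/W
  R_expanded polystyrene = (1/0.711 − 1/1.01)/(4πk) = 0.4164/(4π·0.0385) = 0.8606 K/W
ΣR = 3.158×10^-4 + 2.551 + 0.8606 = 3.412 K/W
Q = ΔT/ΣR = (69 °C − 19.1 °C)/3.412 = 14.6 W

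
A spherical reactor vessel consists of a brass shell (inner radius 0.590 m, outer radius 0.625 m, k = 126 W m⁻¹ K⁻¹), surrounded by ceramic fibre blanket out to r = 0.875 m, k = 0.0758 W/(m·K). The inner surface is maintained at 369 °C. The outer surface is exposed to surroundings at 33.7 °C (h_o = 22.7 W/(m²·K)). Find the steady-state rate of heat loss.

Q = 692 W

Treat each layer as a resistance in series:
  R_brass = (1/0.590 − 1/0.625)/(4πk) = 0.09492/(4π·126) = 5.995×10^-5 K/W
  R_ceramic fibre blanket = (1/0.625 − 1/0.875)/(4πk) = 0.4571/(4π·0.0758) = 0.4799 K/W
  R_conv,out = 1/(4πr²h) = 1/(4π·0.875²·22.7) = 0.004579 K/W
ΣR = 5.995×10^-5 + 0.4799 + 0.004579 = 0.4845 K/W
Q = ΔT/ΣR = (369 °C − 33.7 °C)/0.4845 = 692 W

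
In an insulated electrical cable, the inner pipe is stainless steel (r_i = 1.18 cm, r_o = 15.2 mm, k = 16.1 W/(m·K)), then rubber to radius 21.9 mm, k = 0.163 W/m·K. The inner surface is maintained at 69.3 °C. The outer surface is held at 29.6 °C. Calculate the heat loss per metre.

Q' = 111 W/m

Resistance network (inner→outer):
  R'_stainless steel = ln(0.0152/0.0118)/(2πk) = 0.2532/(2π·16.1) = 0.002503 m·K/W
  R'_rubber = ln(0.0219/0.0152)/(2πk) = 0.3652/(2π·0.163) = 0.3566 m·K/W
ΣR = 0.002503 + 0.3566 = 0.3591 m·K/W
Q' = ΔT/ΣR = (69.3 °C − 29.6 °C)/0.3591 = 111 W/m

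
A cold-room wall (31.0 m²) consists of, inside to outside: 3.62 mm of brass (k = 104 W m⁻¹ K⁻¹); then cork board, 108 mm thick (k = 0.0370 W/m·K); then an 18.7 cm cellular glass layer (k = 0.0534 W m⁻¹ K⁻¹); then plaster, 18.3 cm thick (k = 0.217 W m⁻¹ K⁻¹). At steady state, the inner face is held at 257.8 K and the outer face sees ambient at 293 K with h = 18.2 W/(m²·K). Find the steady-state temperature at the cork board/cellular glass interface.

T = 271.84 K

Resistance network (inner→outer):
  R_brass = L/(kA) = 0.00362/(104·31.0) = 1.123×10^-6 K/W
  R_cork board = L/(kA) = 0.108/(0.0370·31.0) = 0.09416 K/W
  R_cellular glass = L/(kA) = 0.187/(0.0534·31.0) = 0.1130 K/W
  R_plaster = L/(kA) = 0.183/(0.217·31.0) = 0.02720 K/W
  R_conv,out = 1/(hA) = 1/(18.2·31.0) = 0.001772 K/W
ΣR = 1.123×10^-6 + 0.09416 + 0.1130 + 0.02720 + 0.001772 = 0.2361 K/W
Q = ΔT/ΣR = (257.8 K − 293 K)/0.2361 = -149.1 W
From the inner boundary to the cork board/cellular glass interface, ΣR_partial = 0.09416 K/W.
T_interface = T_in − Q·ΣR_partial = 257.8 K − (-149.1)(0.09416) = 271.84 K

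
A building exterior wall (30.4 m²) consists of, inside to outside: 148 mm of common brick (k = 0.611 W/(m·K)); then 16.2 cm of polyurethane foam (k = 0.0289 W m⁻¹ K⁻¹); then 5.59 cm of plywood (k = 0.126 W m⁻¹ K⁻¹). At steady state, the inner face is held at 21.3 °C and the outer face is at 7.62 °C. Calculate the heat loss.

Resistance network (inner→outer):
  R_common brick = L/(kA) = 0.148/(0.611·30.4) = 0.007968 K/W
  R_polyurethane foam = L/(kA) = 0.162/(0.0289·30.4) = 0.1844 K/W
  R_plywood = L/(kA) = 0.0559/(0.126·30.4) = 0.01459 K/W
ΣR = 0.007968 + 0.1844 + 0.01459 = 0.2070 K/W
Q = ΔT/ΣR = (21.3 °C − 7.62 °C)/0.2070 = 66.1 W

Q = 66.1 W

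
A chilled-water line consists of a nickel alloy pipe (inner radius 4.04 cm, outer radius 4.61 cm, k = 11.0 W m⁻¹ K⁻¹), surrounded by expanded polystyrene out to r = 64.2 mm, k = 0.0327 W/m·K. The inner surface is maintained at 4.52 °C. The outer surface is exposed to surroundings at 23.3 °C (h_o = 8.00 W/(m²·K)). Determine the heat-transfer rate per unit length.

Q' = 9.76 W/m

Series thermal resistances, inner to outer:
  R'_nickel alloy = ln(0.0461/0.0404)/(2πk) = 0.1320/(2π·11.0) = 0.001910 m·K/W
  R'_expanded polystyrene = ln(0.0642/0.0461)/(2πk) = 0.3312/(2π·0.0327) = 1.612 m·K/W
  R'_conv,out = 1/(2πr h) = 1/(2π·0.0642·8.00) = 0.3099 m·K/W
ΣR = 0.001910 + 1.612 + 0.3099 = 1.924 m·K/W
Q' = ΔT/ΣR = (4.52 °C − 23.3 °C)/1.924 = -9.76 W/m
(Negative Q' ⇒ heat flows inward; heat gain = 9.76 W/m.)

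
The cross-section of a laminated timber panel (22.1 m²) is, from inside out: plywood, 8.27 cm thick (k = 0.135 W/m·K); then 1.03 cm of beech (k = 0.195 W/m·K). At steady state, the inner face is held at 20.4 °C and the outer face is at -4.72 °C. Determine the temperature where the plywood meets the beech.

T = -2.73 °C

Series thermal resistances, inner to outer:
  R_plywood = L/(kA) = 0.0827/(0.135·22.1) = 0.02772 K/W
  R_beech = L/(kA) = 0.0103/(0.195·22.1) = 0.002390 K/W
ΣR = 0.02772 + 0.002390 = 0.03011 K/W
Q = ΔT/ΣR = (20.4 °C − -4.72 °C)/0.03011 = 834.3 W
From the inner boundary to the plywood/beech interface, ΣR_partial = 0.02772 K/W.
T_interface = T_in − Q·ΣR_partial = 20.4 °C − (834.3)(0.02772) = -2.73 °C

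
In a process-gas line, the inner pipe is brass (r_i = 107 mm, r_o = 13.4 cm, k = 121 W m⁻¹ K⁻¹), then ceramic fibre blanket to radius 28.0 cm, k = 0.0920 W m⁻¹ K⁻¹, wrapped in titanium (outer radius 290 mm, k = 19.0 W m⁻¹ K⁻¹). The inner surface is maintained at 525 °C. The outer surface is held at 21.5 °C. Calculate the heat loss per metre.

Series thermal resistances, inner to outer:
  R'_brass = ln(0.134/0.107)/(2πk) = 0.2250/(2π·121) = 2.960×10^-4 m·K/W
  R'_ceramic fibre blanket = ln(0.280/0.134)/(2πk) = 0.7369/(2π·0.0920) = 1.275 m·K/W
  R'_titanium = ln(0.290/0.280)/(2πk) = 0.03509/(2π·19.0) = 2.939×10^-4 m·K/W
ΣR = 2.960×10^-4 + 1.275 + 2.939×10^-4 = 1.276 m·K/W
Q' = ΔT/ΣR = (525 °C − 21.5 °C)/1.276 = 395 W/m

Q' = 395 W/m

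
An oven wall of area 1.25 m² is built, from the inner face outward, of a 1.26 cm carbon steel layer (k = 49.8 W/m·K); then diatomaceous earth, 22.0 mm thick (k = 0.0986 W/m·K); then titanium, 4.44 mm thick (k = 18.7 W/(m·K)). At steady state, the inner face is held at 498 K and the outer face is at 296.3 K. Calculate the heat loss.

Resistance network (inner→outer):
  R_carbon steel = L/(kA) = 0.0126/(49.8·1.25) = 2.024×10^-4 K/W
  R_diatomaceous earth = L/(kA) = 0.0220/(0.0986·1.25) = 0.1785 K/W
  R_titanium = L/(kA) = 0.00444/(18.7·1.25) = 1.899×10^-4 K/W
ΣR = 2.024×10^-4 + 0.1785 + 1.899×10^-4 = 0.1789 K/W
Q = ΔT/ΣR = (498 K − 296.3 K)/0.1789 = 1130 W

Q = 1130 W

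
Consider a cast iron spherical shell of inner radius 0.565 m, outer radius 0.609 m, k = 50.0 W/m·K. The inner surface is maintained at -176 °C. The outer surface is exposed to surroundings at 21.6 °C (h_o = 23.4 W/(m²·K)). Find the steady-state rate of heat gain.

Q = 21100 W

Series thermal resistances, inner to outer:
  R_cast iron = (1/0.565 − 1/0.609)/(4πk) = 0.1279/(4π·50.0) = 2.035×10^-4 K/W
  R_conv,out = 1/(4πr²h) = 1/(4π·0.609²·23.4) = 0.009169 K/W
ΣR = 2.035×10^-4 + 0.009169 = 0.009373 K/W
Q = ΔT/ΣR = (-176 °C − 21.6 °C)/0.009373 = -21100 W
(Negative Q ⇒ heat flows inward; heat gain = 21100 W.)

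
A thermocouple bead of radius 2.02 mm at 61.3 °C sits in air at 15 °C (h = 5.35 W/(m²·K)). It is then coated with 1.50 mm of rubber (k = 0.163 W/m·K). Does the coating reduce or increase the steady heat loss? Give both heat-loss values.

Critical radius for a sphere: r_cr = 2k/h = 0.0609 m = 6.09 cm.
Outer radius after coating: r₂ = 0.00202 + 0.00150 = 0.00352 m.
Since r₁ < r_cr and r₂ ≤ r_cr, the coating moves toward the maximum at r_cr — heat loss rises.
Bare: R = 1/(4πr₁²h) = 3645 K/W; Q = 46.3/3645 = 0.0127 W.
Coated: R = R_cond + R_conv = 1303 K/W; Q = 46.3/1303 = 0.0355 W.

increases: 0.0127 → 0.0355 W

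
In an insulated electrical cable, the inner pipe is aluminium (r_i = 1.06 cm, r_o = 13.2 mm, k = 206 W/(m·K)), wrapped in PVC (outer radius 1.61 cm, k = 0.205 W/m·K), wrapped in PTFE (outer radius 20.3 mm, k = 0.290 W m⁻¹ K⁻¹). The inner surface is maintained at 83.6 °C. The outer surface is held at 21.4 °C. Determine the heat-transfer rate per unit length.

Series thermal resistances, inner to outer:
  R'_aluminium = ln(0.0132/0.0106)/(2πk) = 0.2194/(2π·206) = 1.695×10^-4 m·K/W
  R'_PVC = ln(0.0161/0.0132)/(2πk) = 0.1986/(2π·0.205) = 0.1542 m·K/W
  R'_PTFE = ln(0.0203/0.0161)/(2πk) = 0.2318/(2π·0.290) = 0.1272 m·K/W
ΣR = 1.695×10^-4 + 0.1542 + 0.1272 = 0.2816 m·K/W
Q' = ΔT/ΣR = (83.6 °C − 21.4 °C)/0.2816 = 221 W/m

Q' = 221 W/m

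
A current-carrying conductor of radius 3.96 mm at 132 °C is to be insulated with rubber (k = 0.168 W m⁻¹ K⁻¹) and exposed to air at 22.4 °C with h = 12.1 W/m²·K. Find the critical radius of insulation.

r_cr = 1.39 cm

For a cylinder, r_cr = k_ins/h = 0.168/12.1 = 0.0139 m = 1.39 cm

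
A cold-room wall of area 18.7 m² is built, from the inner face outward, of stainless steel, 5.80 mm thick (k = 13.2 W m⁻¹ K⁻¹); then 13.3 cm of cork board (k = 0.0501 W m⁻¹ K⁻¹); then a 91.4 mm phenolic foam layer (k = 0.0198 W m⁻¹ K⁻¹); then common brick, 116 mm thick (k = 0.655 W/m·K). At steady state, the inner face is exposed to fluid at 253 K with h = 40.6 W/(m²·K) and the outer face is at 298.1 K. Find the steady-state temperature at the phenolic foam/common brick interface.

Resistance network (inner→outer):
  R_conv,in = 1/(hA) = 1/(40.6·18.7) = 0.001317 K/W
  R_stainless steel = L/(kA) = 0.00580/(13.2·18.7) = 2.350×10^-5 K/W
  R_cork board = L/(kA) = 0.133/(0.0501·18.7) = 0.1420 K/W
  R_phenolic foam = L/(kA) = 0.0914/(0.0198·18.7) = 0.2469 K/W
  R_common brick = L/(kA) = 0.116/(0.655·18.7) = 0.009471 K/W
ΣR = 0.001317 + 2.350×10^-5 + 0.1420 + 0.2469 + 0.009471 = 0.3997 K/W
Q = ΔT/ΣR = (253 K − 298.1 K)/0.3997 = -112.8 W
From the inner boundary to the phenolic foam/common brick interface, ΣR_partial = 0.3902 K/W.
T_interface = T_in − Q·ΣR_partial = 253 K − (-112.8)(0.3902) = 297.0 K

T = 297.0 K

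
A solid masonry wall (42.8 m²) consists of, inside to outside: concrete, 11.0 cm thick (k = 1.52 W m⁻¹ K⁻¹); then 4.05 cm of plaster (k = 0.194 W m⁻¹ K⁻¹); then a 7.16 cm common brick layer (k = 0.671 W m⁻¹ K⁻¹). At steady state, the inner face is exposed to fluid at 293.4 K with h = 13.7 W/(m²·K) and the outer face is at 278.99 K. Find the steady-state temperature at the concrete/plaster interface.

Treat each layer as a resistance in series:
  R_conv,in = 1/(hA) = 1/(13.7·42.8) = 0.001705 K/W
  R_concrete = L/(kA) = 0.110/(1.52·42.8) = 0.001691 K/W
  R_plaster = L/(kA) = 0.0405/(0.194·42.8) = 0.004878 K/W
  R_common brick = L/(kA) = 0.0716/(0.671·42.8) = 0.002493 K/W
ΣR = 0.001705 + 0.001691 + 0.004878 + 0.002493 = 0.01077 K/W
Q = ΔT/ΣR = (293.4 K − 278.99 K)/0.01077 = 1338 W
From the inner boundary to the concrete/plaster interface, ΣR_partial = 0.003396 K/W.
T_interface = T_in − Q·ΣR_partial = 293.4 K − (1338)(0.003396) = 288.9 K

T = 288.9 K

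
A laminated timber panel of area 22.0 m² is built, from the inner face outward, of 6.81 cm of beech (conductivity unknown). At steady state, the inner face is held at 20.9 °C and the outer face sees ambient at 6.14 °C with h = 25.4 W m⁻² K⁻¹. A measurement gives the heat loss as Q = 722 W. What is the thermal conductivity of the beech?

ΣR = ΔT/Q = |20.9 − 6.14|/722 = 0.02044 K/W
Known resistances:
  R_conv,out = 1/(hA) = 1/(25.4·22.0) = 0.001790 K/W
R_beech = ΣR − ΣR_known = 0.02044 − 0.001790 = 0.01865 K/W
L/(kA) = 0.01865 ⇒ k = 0.0681/(0.01865·22.0) = 0.166 W/m·K

k = 0.166 W/m·K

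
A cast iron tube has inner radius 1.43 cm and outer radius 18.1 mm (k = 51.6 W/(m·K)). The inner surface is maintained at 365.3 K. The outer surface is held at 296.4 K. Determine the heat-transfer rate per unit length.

Q' = 94.8 kW/m

Q' = 2πk·ΔT/ln(r₂/r₁) = 2π × 51.6 × 68.9 / ln(0.0181/0.0143) = 94800 W/m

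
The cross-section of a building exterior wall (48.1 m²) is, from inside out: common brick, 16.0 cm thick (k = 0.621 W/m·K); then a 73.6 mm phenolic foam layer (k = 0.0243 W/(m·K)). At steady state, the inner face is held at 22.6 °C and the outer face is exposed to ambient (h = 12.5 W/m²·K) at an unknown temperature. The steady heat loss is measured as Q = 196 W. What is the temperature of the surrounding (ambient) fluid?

T_out = 8.88 °C

Sum the resistances:
  R_common brick = L/(kA) = 0.160/(0.621·48.1) = 0.005357 K/W
  R_phenolic foam = L/(kA) = 0.0736/(0.0243·48.1) = 0.06297 K/W
  R_conv,out = 1/(hA) = 1/(12.5·48.1) = 0.001663 K/W
ΣR = 0.06999 K/W
ΔT = Q·ΣR = 196 × 0.06999 = 13.72 K
Heat flows outward, so T_out = T_in − ΔT = 22.6 − 13.72 = 8.88 °C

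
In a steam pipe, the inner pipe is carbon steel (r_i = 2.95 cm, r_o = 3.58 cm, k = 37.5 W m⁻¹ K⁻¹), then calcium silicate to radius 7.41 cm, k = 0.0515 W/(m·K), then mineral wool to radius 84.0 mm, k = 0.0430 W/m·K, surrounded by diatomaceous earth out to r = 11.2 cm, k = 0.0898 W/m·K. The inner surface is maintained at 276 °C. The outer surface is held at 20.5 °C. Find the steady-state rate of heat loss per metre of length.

Q' = 79.3 W/m

Treat each layer as a resistance in series:
  R'_carbon steel = ln(0.0358/0.0295)/(2πk) = 0.1936/(2π·37.5) = 8.215×10^-4 m·K/W
  R'_calcium silicate = ln(0.0741/0.0358)/(2πk) = 0.7275/(2π·0.0515) = 2.248 m·K/W
  R'_mineral wool = ln(0.0840/0.0741)/(2πk) = 0.1254/(2π·0.0430) = 0.4641 m·K/W
  R'_diatomaceous earth = ln(0.112/0.0840)/(2πk) = 0.2877/(2π·0.0898) = 0.5099 m·K/W
ΣR = 8.215×10^-4 + 2.248 + 0.4641 + 0.5099 = 3.223 m·K/W
Q' = ΔT/ΣR = (276 °C − 20.5 °C)/3.223 = 79.3 W/m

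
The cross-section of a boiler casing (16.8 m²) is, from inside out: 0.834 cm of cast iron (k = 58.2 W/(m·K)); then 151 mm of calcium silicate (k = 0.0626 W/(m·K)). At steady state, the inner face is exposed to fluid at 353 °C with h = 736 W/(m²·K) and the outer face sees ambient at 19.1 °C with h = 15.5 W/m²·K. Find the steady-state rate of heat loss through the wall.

Q = 2.26 kW

Resistance network (inner→outer):
  R_conv,in = 1/(hA) = 1/(736·16.8) = 8.087×10^-5 K/W
  R_cast iron = L/(kA) = 0.00834/(58.2·16.8) = 8.530×10^-6 K/W
  R_calcium silicate = L/(kA) = 0.151/(0.0626·16.8) = 0.1436 K/W
  R_conv,out = 1/(hA) = 1/(15.5·16.8) = 0.003840 K/W
ΣR = 8.087×10^-5 + 8.530×10^-6 + 0.1436 + 0.003840 = 0.1475 K/W
Q = ΔT/ΣR = (353 °C − 19.1 °C)/0.1475 = 2260 W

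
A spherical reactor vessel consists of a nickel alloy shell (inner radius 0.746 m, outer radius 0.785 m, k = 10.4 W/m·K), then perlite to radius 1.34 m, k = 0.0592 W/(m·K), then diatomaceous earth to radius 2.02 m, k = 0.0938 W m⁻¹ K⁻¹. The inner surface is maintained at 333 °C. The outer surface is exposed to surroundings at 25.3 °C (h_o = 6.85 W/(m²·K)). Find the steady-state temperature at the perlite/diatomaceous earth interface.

T = 97.1 °C

Series thermal resistances, inner to outer:
  R_nickel alloy = (1/0.746 − 1/0.785)/(4πk) = 0.06660/(4π·10.4) = 5.096×10^-4 K/W
  R_perlite = (1/0.785 − 1/1.34)/(4πk) = 0.5276/(4π·0.0592) = 0.7092 K/W
  R_diatomaceous earth = (1/1.34 − 1/2.02)/(4πk) = 0.2512/(4π·0.0938) = 0.2131 K/W
  R_conv,out = 1/(4πr²h) = 1/(4π·2.02²·6.85) = 0.002847 K/W
ΣR = 5.096×10^-4 + 0.7092 + 0.2131 + 0.002847 = 0.9257 K/W
Q = ΔT/ΣR = (333 °C − 25.3 °C)/0.9257 = 332.4 W
From the inner boundary to the perlite/diatomaceous earth interface, ΣR_partial = 0.7097 K/W.
T_interface = T_in − Q·ΣR_partial = 333 °C − (332.4)(0.7097) = 97.1 °C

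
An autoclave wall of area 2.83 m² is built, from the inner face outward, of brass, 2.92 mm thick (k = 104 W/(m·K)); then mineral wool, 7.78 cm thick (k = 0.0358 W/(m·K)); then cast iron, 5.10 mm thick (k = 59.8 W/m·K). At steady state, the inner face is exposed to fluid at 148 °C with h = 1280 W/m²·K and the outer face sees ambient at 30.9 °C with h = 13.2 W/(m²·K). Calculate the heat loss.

Q = 147 W

Treat each layer as a resistance in series:
  R_conv,in = 1/(hA) = 1/(1280·2.83) = 2.761×10^-4 K/W
  R_brass = L/(kA) = 0.00292/(104·2.83) = 9.921×10^-6 K/W
  R_mineral wool = L/(kA) = 0.0778/(0.0358·2.83) = 0.7679 K/W
  R_cast iron = L/(kA) = 0.00510/(59.8·2.83) = 3.014×10^-5 K/W
  R_conv,out = 1/(hA) = 1/(13.2·2.83) = 0.02677 K/W
ΣR = 2.761×10^-4 + 9.921×10^-6 + 0.7679 + 3.014×10^-5 + 0.02677 = 0.7950 K/W
Q = ΔT/ΣR = (148 °C − 30.9 °C)/0.7950 = 147 W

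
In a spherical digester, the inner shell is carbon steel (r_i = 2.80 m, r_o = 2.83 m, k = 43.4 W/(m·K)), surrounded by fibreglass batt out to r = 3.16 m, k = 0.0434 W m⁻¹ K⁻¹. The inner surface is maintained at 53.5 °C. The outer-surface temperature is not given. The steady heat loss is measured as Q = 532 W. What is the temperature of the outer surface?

T_out = 17.5 °C

Series resistances:
  R_carbon steel = (1/2.80 − 1/2.83)/(4πk) = 0.003786/(4π·43.4) = 6.942×10^-6 K/W
  R_fibreglass batt = (1/2.83 − 1/3.16)/(4πk) = 0.03690/(4π·0.0434) = 0.06766 K/W
ΣR = 0.06767 K/W
ΔT = Q·ΣR = 532 × 0.06767 = 36.00 K
Heat flows outward, so T_out = T_in − ΔT = 53.5 − 36.00 = 17.5 °C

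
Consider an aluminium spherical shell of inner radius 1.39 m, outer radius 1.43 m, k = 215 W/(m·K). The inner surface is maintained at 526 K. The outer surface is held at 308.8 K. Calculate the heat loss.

Q = 29200 kW

Q = 4πk·ΔT/(1/r₁ − 1/r₂) = 4π × 215 × 217.2 / (1/1.39 − 1/1.43) = 2.92×10^7 W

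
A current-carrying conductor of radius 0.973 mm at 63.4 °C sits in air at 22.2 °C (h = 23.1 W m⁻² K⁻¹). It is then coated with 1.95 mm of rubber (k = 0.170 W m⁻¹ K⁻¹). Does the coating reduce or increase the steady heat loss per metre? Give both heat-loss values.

increases: 5.82 → 12.2 W/m

Critical radius for a cylinder: r_cr = k/h = 0.00736 m = 0.736 cm.
Outer radius after coating: r₂ = 9.73×10^-4 + 0.00195 = 0.002923 m.
Since r₁ < r_cr and r₂ ≤ r_cr, the coating moves toward the maximum at r_cr — heat loss rises.
Bare: R = 1/(2πr₁h) = 7.081 m·K/W; Q = 41.2/7.081 = 5.82 W/m.
Coated: R = R_cond + R_conv = 3.387 m·K/W; Q = 41.2/3.387 = 12.2 W/m.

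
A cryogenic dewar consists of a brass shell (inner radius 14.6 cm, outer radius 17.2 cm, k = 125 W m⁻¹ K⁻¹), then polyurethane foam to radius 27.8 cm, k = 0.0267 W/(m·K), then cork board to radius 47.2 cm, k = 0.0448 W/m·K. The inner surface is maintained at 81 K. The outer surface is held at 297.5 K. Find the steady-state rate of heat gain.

Treat each layer as a resistance in series:
  R_brass = (1/0.146 − 1/0.172)/(4πk) = 1.035/(4π·125) = 6.591×10^-4 K/W
  R_polyurethane foam = (1/0.172 − 1/0.278)/(4πk) = 2.217/(4π·0.0267) = 6.607 K/W
  R_cork board = (1/0.278 − 1/0.472)/(4πk) = 1.478/(4π·0.0448) = 2.626 K/W
ΣR = 6.591×10^-4 + 6.607 + 2.626 = 9.234 K/W
Q = ΔT/ΣR = (81 K − 297.5 K)/9.234 = -23.4 W
(Negative Q ⇒ heat flows inward; heat gain = 23.4 W.)

Q = 23.4 W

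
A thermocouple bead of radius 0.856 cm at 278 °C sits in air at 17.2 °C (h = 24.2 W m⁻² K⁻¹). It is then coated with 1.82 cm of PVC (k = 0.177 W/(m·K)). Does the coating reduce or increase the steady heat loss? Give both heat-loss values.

Critical radius for a sphere: r_cr = 2k/h = 0.0146 m = 1.46 cm.
Outer radius after coating: r₂ = 0.00856 + 0.0182 = 0.02676 m.
r₁ < r_cr < r₂: heat loss rises to a maximum at r_cr then falls. Whether the coating helps depends on whether Q(r₂) has dropped back below Q(r₁).
Bare: R = 1/(4πr₁²h) = 44.88 K/W; Q = 260.8/44.88 = 5.81 W.
Coated: R = R_cond + R_conv = 40.31 K/W; Q = 260.8/40.31 = 6.47 W.

increases: 5.81 → 6.47 W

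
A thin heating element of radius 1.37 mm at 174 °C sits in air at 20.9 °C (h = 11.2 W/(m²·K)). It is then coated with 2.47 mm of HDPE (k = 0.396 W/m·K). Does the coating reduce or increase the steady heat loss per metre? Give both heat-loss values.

increases: 14.8 → 37.2 W/m

Critical radius for a cylinder: r_cr = k/h = 0.0354 m = 3.54 cm.
Outer radius after coating: r₂ = 0.00137 + 0.00247 = 0.00384 m.
Since r₁ < r_cr and r₂ ≤ r_cr, the coating moves toward the maximum at r_cr — heat loss rises.
Bare: R = 1/(2πr₁h) = 10.37 m·K/W; Q = 153.1/10.37 = 14.8 W/m.
Coated: R = R_cond + R_conv = 4.115 m·K/W; Q = 153.1/4.115 = 37.2 W/m.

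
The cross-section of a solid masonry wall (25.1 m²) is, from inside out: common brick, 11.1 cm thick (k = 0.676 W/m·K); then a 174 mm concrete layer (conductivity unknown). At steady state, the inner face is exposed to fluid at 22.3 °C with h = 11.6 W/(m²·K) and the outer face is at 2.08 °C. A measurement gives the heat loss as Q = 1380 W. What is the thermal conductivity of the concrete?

ΣR = ΔT/Q = |22.3 − 2.08|/1380 = 0.01465 K/W
Known resistances:
  R_conv,in = 1/(hA) = 1/(11.6·25.1) = 0.003435 K/W
  R_common brick = L/(kA) = 0.111/(0.676·25.1) = 0.006542 K/W
R_concrete = ΣR − ΣR_known = 0.01465 − 0.009977 = 0.004673 K/W
L/(kA) = 0.004673 ⇒ k = 0.174/(0.004673·25.1) = 1.48 W/m·K

k = 1.48 W/m·K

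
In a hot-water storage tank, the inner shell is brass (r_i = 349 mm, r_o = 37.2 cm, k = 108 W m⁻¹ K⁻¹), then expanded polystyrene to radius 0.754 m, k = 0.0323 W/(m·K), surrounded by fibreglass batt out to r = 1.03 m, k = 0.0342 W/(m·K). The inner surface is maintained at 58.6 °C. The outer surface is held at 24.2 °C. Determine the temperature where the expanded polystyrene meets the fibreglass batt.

T = 31.0 °C

Series thermal resistances, inner to outer:
  R_brass = (1/0.349 − 1/0.372)/(4πk) = 0.1772/(4π·108) = 1.305×10^-4 K/W
  R_expanded polystyrene = (1/0.372 − 1/0.754)/(4πk) = 1.362/(4π·0.0323) = 3.355 K/W
  R_fibreglass batt = (1/0.754 − 1/1.03)/(4πk) = 0.3554/(4π·0.0342) = 0.8269 K/W
ΣR = 1.305×10^-4 + 3.355 + 0.8269 = 4.182 K/W
Q = ΔT/ΣR = (58.6 °C − 24.2 °C)/4.182 = 8.226 W
From the inner boundary to the expanded polystyrene/fibreglass batt interface, ΣR_partial = 3.355 K/W.
T_interface = T_in − Q·ΣR_partial = 58.6 °C − (8.226)(3.355) = 31.0 °C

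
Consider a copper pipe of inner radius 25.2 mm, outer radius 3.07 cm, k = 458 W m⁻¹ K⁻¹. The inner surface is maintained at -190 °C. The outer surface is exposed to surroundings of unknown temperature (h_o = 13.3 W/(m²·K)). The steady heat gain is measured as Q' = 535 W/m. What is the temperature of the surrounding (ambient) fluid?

Series resistances:
  R'_copper = ln(0.0307/0.0252)/(2πk) = 0.1974/(2π·458) = 6.860×10^-5 m·K/W
  R'_conv,out = 1/(2πr h) = 1/(2π·0.0307·13.3) = 0.3898 m·K/W
ΣR = 0.3899 m·K/W
ΔT = Q'·ΣR = 535 × 0.3899 = 208.6 K
Heat flows inward, so T_out = T_in + ΔT = -190 + 208.6 = 18.6 °C

T_out = 18.6 °C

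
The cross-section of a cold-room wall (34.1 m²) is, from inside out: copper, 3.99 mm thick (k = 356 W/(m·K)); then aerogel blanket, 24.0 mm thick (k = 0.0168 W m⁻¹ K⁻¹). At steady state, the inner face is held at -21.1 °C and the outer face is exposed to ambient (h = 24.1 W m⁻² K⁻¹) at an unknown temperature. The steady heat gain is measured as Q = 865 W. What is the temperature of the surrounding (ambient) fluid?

T_out = 16.2 °C

Sum the resistances:
  R_copper = L/(kA) = 0.00399/(356·34.1) = 3.287×10^-7 K/W
  R_aerogel blanket = L/(kA) = 0.0240/(0.0168·34.1) = 0.04189 K/W
  R_conv,out = 1/(hA) = 1/(24.1·34.1) = 0.001217 K/W
ΣR = 0.04311 K/W
ΔT = Q·ΣR = 865 × 0.04311 = 37.29 K
Heat flows inward, so T_out = T_in + ΔT = -21.1 + 37.29 = 16.2 °C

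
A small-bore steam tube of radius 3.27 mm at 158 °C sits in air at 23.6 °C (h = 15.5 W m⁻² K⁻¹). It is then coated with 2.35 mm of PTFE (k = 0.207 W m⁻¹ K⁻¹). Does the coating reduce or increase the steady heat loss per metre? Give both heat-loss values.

increases: 42.8 → 59.9 W/m

Critical radius for a cylinder: r_cr = k/h = 0.0134 m = 1.34 cm.
Outer radius after coating: r₂ = 0.00327 + 0.00235 = 0.00562 m.
Since r₁ < r_cr and r₂ ≤ r_cr, the coating moves toward the maximum at r_cr — heat loss rises.
Bare: R = 1/(2πr₁h) = 3.140 m·K/W; Q = 134.4/3.140 = 42.8 W/m.
Coated: R = R_cond + R_conv = 2.243 m·K/W; Q = 134.4/2.243 = 59.9 W/m.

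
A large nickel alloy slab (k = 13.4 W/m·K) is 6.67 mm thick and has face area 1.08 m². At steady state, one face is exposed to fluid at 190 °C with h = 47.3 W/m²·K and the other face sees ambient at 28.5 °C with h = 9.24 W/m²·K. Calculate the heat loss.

Q = 1340 W

Treat each layer as a resistance in series:
  R_conv,in = 1/(hA) = 1/(47.3·1.08) = 0.01958 K/W
  R_nickel alloy = L/(kA) = 0.00667/(13.4·1.08) = 4.609×10^-4 K/W
  R_conv,out = 1/(hA) = 1/(9.24·1.08) = 0.1002 K/W
ΣR = 0.01958 + 4.609×10^-4 + 0.1002 = 0.1202 K/W
Q = ΔT/ΣR = (190 °C − 28.5 °C)/0.1202 = 1340 W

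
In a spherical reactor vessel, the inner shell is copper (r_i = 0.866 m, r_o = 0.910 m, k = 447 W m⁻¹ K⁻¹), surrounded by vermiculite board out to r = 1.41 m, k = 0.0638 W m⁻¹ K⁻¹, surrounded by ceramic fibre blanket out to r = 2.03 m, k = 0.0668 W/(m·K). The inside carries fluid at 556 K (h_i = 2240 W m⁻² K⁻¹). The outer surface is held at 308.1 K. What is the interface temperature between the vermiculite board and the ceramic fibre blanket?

Treat each layer as a resistance in series:
  R_conv,in = 1/(4πr²h) = 1/(4π·0.866²·2240) = 4.737×10^-5 K/W
  R_copper = (1/0.866 − 1/0.910)/(4πk) = 0.05583/(4π·447) = 9.940×10^-6 K/W
  R_vermiculite board = (1/0.910 − 1/1.41)/(4πk) = 0.3897/(4π·0.0638) = 0.4860 K/W
  R_ceramic fibre blanket = (1/1.41 − 1/2.03)/(4πk) = 0.2166/(4π·0.0668) = 0.2580 K/W
ΣR = 4.737×10^-5 + 9.940×10^-6 + 0.4860 + 0.2580 = 0.7441 K/W
Q = ΔT/ΣR = (556 K − 308.1 K)/0.7441 = 333.2 W
From the inner boundary to the vermiculite board/ceramic fibre blanket interface, ΣR_partial = 0.4861 K/W.
T_interface = T_in − Q·ΣR_partial = 556 K − (333.2)(0.4861) = 394 K

T = 394 K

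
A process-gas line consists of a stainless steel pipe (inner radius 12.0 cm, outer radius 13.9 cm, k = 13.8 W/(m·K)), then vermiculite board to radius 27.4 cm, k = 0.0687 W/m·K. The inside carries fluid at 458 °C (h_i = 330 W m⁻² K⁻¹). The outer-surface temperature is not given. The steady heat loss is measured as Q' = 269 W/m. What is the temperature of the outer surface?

T_out = 33.5 °C

Series resistances:
  R'_conv,in = 1/(2πr h) = 1/(2π·0.120·330) = 0.004019 m·K/W
  R'_stainless steel = ln(0.139/0.120)/(2πk) = 0.1470/(2π·13.8) = 0.001695 m·K/W
  R'_vermiculite board = ln(0.274/0.139)/(2πk) = 0.6787/(2π·0.0687) = 1.572 m·K/W
ΣR = 1.578 m·K/W
ΔT = Q'·ΣR = 269 × 1.578 = 424.5 K
Heat flows outward, so T_out = T_in − ΔT = 458 − 424.5 = 33.5 °C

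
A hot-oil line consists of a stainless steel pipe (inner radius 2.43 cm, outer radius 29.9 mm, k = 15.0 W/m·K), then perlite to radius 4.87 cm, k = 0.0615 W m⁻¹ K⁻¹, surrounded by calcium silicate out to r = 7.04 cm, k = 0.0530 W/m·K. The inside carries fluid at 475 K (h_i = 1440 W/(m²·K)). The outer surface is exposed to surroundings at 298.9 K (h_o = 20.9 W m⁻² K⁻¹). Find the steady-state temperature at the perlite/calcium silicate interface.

Treat each layer as a resistance in series:
  R'_conv,in = 1/(2πr h) = 1/(2π·0.0243·1440) = 0.004548 m·K/W
  R'_stainless steel = ln(0.0299/0.0243)/(2πk) = 0.2074/(2π·15.0) = 0.002200 m·K/W
  R'_perlite = ln(0.0487/0.0299)/(2πk) = 0.4878/(2π·0.0615) = 1.262 m·K/W
  R'_calcium silicate = ln(0.0704/0.0487)/(2πk) = 0.3685/(2π·0.0530) = 1.107 m·K/W
  R'_conv,out = 1/(2πr h) = 1/(2π·0.0704·20.9) = 0.1082 m·K/W
ΣR = 0.004548 + 0.002200 + 1.262 + 1.107 + 0.1082 = 2.484 m·K/W
Q' = ΔT/ΣR = (475 K − 298.9 K)/2.484 = 70.89 W/m
From the inner boundary to the perlite/calcium silicate interface, ΣR_partial = 1.269 m·K/W.
T_interface = T_in − Q'·ΣR_partial = 475 K − (70.89)(1.269) = 385 K

T = 385 K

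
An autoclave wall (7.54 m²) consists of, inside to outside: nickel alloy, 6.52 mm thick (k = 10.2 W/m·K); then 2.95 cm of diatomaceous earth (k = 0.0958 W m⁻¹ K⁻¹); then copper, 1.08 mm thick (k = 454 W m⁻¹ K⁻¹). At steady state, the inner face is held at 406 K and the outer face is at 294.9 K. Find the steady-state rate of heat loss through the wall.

Q = 2.71 kW

Resistance network (inner→outer):
  R_nickel alloy = L/(kA) = 0.00652/(10.2·7.54) = 8.478×10^-5 K/W
  R_diatomaceous earth = L/(kA) = 0.0295/(0.0958·7.54) = 0.04084 K/W
  R_copper = L/(kA) = 0.00108/(454·7.54) = 3.155×10^-7 K/W
ΣR = 8.478×10^-5 + 0.04084 + 3.155×10^-7 = 0.04093 K/W
Q = ΔT/ΣR = (406 K − 294.9 K)/0.04093 = 2710 W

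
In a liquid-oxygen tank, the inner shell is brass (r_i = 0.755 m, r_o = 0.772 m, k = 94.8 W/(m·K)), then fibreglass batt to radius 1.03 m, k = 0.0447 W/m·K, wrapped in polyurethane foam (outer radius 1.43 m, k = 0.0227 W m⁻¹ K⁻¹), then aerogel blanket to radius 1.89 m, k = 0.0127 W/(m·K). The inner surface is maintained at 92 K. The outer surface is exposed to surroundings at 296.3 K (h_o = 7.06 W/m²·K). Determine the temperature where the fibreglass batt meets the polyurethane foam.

Resistance network (inner→outer):
  R_brass = (1/0.755 − 1/0.772)/(4πk) = 0.02917/(4π·94.8) = 2.448×10^-5 K/W
  R_fibreglass batt = (1/0.772 − 1/1.03)/(4πk) = 0.3245/(4π·0.0447) = 0.5776 K/W
  R_polyurethane foam = (1/1.03 − 1/1.43)/(4πk) = 0.2716/(4π·0.0227) = 0.9520 K/W
  R_aerogel blanket = (1/1.43 − 1/1.89)/(4πk) = 0.1702/(4π·0.0127) = 1.066 K/W
  R_conv,out = 1/(4πr²h) = 1/(4π·1.89²·7.06) = 0.003155 K/W
ΣR = 2.448×10^-5 + 0.5776 + 0.9520 + 1.066 + 0.003155 = 2.599 K/W
Q = ΔT/ΣR = (92 K − 296.3 K)/2.599 = -78.61 W
From the inner boundary to the fibreglass batt/polyurethane foam interface, ΣR_partial = 0.5776 K/W.
T_interface = T_in − Q·ΣR_partial = 92 K − (-78.61)(0.5776) = 137 K

T = 137 K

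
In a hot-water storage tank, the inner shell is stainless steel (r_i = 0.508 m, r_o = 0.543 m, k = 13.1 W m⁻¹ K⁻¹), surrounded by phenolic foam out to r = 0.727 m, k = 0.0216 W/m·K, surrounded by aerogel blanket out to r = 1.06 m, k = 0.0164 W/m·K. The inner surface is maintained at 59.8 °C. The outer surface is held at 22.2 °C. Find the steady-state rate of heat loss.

Q = 9.86 W

Resistance network (inner→outer):
  R_stainless steel = (1/0.508 − 1/0.543)/(4πk) = 0.1269/(4π·13.1) = 7.708×10^-4 K/W
  R_phenolic foam = (1/0.543 − 1/0.727)/(4πk) = 0.4661/(4π·0.0216) = 1.717 K/W
  R_aerogel blanket = (1/0.727 − 1/1.06)/(4πk) = 0.4321/(4π·0.0164) = 2.097 K/W
ΣR = 7.708×10^-4 + 1.717 + 2.097 = 3.815 K/W
Q = ΔT/ΣR = (59.8 °C − 22.2 °C)/3.815 = 9.86 W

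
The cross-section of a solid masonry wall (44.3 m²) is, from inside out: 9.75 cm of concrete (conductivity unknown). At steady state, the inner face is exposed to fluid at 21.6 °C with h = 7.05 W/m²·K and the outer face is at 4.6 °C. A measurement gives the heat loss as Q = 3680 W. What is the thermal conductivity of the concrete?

k = 1.55 W/m·K

ΣR = ΔT/Q = |21.6 − 4.6|/3680 = 0.004620 K/W
Known resistances:
  R_conv,in = 1/(hA) = 1/(7.05·44.3) = 0.003202 K/W
R_concrete = ΣR − ΣR_known = 0.004620 − 0.003202 = 0.001418 K/W
L/(kA) = 0.001418 ⇒ k = 0.0975/(0.001418·44.3) = 1.55 W/m·K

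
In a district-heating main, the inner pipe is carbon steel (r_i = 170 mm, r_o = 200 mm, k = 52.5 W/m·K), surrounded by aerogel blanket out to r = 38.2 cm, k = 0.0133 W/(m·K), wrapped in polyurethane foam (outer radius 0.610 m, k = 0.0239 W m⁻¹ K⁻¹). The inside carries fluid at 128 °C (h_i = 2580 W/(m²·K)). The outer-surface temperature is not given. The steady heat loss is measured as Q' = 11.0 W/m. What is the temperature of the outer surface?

Sum the resistances:
  R'_conv,in = 1/(2πr h) = 1/(2π·0.170·2580) = 3.629×10^-4 m·K/W
  R'_carbon steel = ln(0.200/0.170)/(2πk) = 0.1625/(2π·52.5) = 4.927×10^-4 m·K/W
  R'_aerogel blanket = ln(0.382/0.200)/(2πk) = 0.6471/(2π·0.0133) = 7.744 m·K/W
  R'_polyurethane foam = ln(0.610/0.382)/(2πk) = 0.4680/(2π·0.0239) = 3.117 m·K/W
ΣR = 10.86 m·K/W
ΔT = Q'·ΣR = 11.0 × 10.86 = 119.5 K
Heat flows outward, so T_out = T_in − ΔT = 128 − 119.5 = 8.5 °C

T_out = 8.5 °C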